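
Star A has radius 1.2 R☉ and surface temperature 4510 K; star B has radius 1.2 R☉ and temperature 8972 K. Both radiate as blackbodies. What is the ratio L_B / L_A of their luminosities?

L = 4πR²σT⁴ ∝ R²T⁴, so L_B/L_A = (1.2/1.2)² × (8972/4510)⁴ = 1.00 × 15.7 = 15.7.

L_B/L_A ≈ 15.7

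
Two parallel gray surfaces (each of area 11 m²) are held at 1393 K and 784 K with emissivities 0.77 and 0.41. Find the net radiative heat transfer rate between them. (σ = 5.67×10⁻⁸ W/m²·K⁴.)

Q ≈ 7.72×10^5 W

For two large parallel gray plates, q = σ(T₁⁴ − T₂⁴) / (1/ε₁ + 1/ε₂ − 1).
1/ε₁ + 1/ε₂ − 1 = 1/0.77 + 1/0.41 − 1 = 2.738.
T₁⁴ − T₂⁴ = 3.77×10^12 − 3.78×10^11 = 3.39×10^12 K⁴.
q = 5.67×10⁻⁸ × 3.39×10^12 / 2.738 = 70200 W/m².
Q = q·A = 70200 × 11 = 7.72×10^5 W.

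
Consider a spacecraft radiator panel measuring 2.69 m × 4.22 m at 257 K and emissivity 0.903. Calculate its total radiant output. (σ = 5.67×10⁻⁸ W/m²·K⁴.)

P ≈ 2540 W

A = 2.69 × 4.22 = 11.4 m².
Stefan–Boltzmann: P = εσAT⁴ = 0.903 × 5.67×10⁻⁸ × 11.4 × (257)⁴ = 0.903 × 5.67×10⁻⁸ × 11.4 × 4.36×10^9.
P = 2540 W.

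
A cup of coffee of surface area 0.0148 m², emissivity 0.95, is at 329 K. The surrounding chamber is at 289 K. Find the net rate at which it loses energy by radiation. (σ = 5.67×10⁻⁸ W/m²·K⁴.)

Q ≈ 3.78 W

Q = εσA(T⁴ − T_s⁴). T⁴ − T_s⁴ = (329)⁴ − (289)⁴ = 1.17×10^10 − 6.98×10^9 = 4.74×10^9 K⁴.
Q = 0.95 × 5.67×10⁻⁸ × 0.0148 × 4.74×10^9 = 3.78 W.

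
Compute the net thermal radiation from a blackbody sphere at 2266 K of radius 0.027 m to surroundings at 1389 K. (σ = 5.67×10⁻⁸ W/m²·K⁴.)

Q ≈ 11800 W

A = 4πr² = 4π × (0.027)² = 9.16×10^-3 m².
Q = σA(T⁴ − T_s⁴). T⁴ − T_s⁴ = (2266)⁴ − (1389)⁴ = 2.64×10^13 − 3.72×10^12 = 2.26×10^13 K⁴.
Q = 5.67×10⁻⁸ × 9.16×10^-3 × 2.26×10^13 = 11800 W.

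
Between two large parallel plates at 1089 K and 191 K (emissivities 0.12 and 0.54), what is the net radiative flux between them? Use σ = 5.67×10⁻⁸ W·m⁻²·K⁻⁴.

q ≈ 8670 W/m²

For two large parallel gray plates, q = σ(T₁⁴ − T₂⁴) / (1/ε₁ + 1/ε₂ − 1).
1/ε₁ + 1/ε₂ − 1 = 1/0.12 + 1/0.54 − 1 = 9.185.
T₁⁴ − T₂⁴ = 1.41×10^12 − 1.33×10^9 = 1.41×10^12 K⁴.
q = 5.67×10⁻⁸ × 1.41×10^12 / 9.185 = 8670 W/m².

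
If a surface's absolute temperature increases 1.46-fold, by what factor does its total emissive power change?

factor ≈ 4.54

P ∝ T⁴, so the power scales as (1.46)⁴ = 4.54.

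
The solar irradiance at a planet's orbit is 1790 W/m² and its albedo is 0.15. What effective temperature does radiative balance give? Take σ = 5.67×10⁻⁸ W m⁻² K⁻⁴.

Power absorbed = (1−a)S·πR²; power emitted = 4πR²σT⁴. Equating and cancelling πR²:
T = ((1−a)S / 4σ)^(1/4) = (1520 / (4 × 5.67×10⁻⁸))^(1/4) = (6.71×10^9)^(1/4).
T = 286 K.

T ≈ 286 K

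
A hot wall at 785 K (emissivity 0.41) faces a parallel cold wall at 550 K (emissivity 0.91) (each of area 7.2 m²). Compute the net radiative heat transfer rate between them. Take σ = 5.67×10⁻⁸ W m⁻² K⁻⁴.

For two large parallel gray plates, q = σ(T₁⁴ − T₂⁴) / (1/ε₁ + 1/ε₂ − 1).
1/ε₁ + 1/ε₂ − 1 = 1/0.41 + 1/0.91 − 1 = 2.538.
T₁⁴ − T₂⁴ = 3.80×10^11 − 9.15×10^10 = 2.88×10^11 K⁴.
q = 5.67×10⁻⁸ × 2.88×10^11 / 2.538 = 6440 W/m².
Q = q·A = 6440 × 7.2 = 46400 W.

Q ≈ 46400 W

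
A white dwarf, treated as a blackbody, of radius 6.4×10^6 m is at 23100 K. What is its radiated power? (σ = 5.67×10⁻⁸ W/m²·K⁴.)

A = 4πr² = 4π × (6.4×10^6)² = 5.15×10^14 m².
P = σAT⁴ = 5.67×10⁻⁸ × 5.15×10^14 × (23100)⁴ = 5.67×10⁻⁸ × 5.15×10^14 × 2.85×10^17.
P = 8.31×10^24 W.

P ≈ 8.31×10^24 W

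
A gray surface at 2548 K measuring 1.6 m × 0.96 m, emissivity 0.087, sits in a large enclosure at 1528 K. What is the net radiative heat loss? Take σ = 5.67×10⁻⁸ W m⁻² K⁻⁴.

Q ≈ 2.78×10^5 W

A = 1.6 × 0.96 = 1.54 m².
Q = εσA(T⁴ − T_s⁴). T⁴ − T_s⁴ = (2548)⁴ − (1528)⁴ = 4.22×10^13 − 5.45×10^12 = 3.67×10^13 K⁴.
Q = 0.087 × 5.67×10⁻⁸ × 1.54 × 3.67×10^13 = 2.78×10^5 W.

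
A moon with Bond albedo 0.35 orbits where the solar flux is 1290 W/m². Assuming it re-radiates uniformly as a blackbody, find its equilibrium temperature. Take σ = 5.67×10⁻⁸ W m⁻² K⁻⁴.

T ≈ 247 K

Power absorbed = (1−a)S·πR²; power emitted = 4πR²σT⁴. Equating and cancelling πR²:
T = ((1−a)S / 4σ)^(1/4) = (838 / (4 × 5.67×10⁻⁸))^(1/4) = (3.70×10^9)^(1/4).
T = 247 K.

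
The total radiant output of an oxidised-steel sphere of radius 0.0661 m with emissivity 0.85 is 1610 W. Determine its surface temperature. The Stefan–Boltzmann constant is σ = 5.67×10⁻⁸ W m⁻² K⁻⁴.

T ≈ 883 K

A = 4πr² = 4π × (0.0661)² = 0.0549 m².
From P = εσAT⁴, T = (P / εσA)^(1/4) = (1610 / (0.85 × 5.67×10⁻⁸ × 0.0549))^(1/4).
T = (6.08×10^11)^(1/4) = 883 K.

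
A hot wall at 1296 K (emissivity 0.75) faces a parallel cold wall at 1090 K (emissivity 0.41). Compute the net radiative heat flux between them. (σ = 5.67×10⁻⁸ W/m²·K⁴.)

q ≈ 28800 W/m²

For two large parallel gray plates, q = σ(T₁⁴ − T₂⁴) / (1/ε₁ + 1/ε₂ − 1).
1/ε₁ + 1/ε₂ − 1 = 1/0.75 + 1/0.41 − 1 = 2.772.
T₁⁴ − T₂⁴ = 2.82×10^12 − 1.41×10^12 = 1.41×10^12 K⁴.
q = 5.67×10⁻⁸ × 1.41×10^12 / 2.772 = 28800 W/m².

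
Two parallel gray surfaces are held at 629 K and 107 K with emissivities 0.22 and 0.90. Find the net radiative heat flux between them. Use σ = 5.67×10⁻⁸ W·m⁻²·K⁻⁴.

q ≈ 1900 W/m²

For two large parallel gray plates, q = σ(T₁⁴ − T₂⁴) / (1/ε₁ + 1/ε₂ − 1).
1/ε₁ + 1/ε₂ − 1 = 1/0.22 + 1/0.90 − 1 = 4.657.
T₁⁴ − T₂⁴ = 1.57×10^11 − 1.31×10^8 = 1.56×10^11 K⁴.
q = 5.67×10⁻⁸ × 1.56×10^11 / 4.657 = 1900 W/m².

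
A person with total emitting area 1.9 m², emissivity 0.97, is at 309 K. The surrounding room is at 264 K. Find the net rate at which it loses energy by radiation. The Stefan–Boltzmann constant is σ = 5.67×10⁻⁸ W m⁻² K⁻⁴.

Q ≈ 445 W

Q = εσA(T⁴ − T_s⁴). T⁴ − T_s⁴ = (309)⁴ − (264)⁴ = 9.12×10^9 − 4.86×10^9 = 4.26×10^9 K⁴.
Q = 0.97 × 5.67×10⁻⁸ × 1.90 × 4.26×10^9 = 445 W.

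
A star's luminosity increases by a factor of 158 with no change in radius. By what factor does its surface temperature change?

P ∝ T⁴ ⇒ T ∝ P^(1/4), so T scales by (158)^(1/4) = 3.55.

factor ≈ 3.55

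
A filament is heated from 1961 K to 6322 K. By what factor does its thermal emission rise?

ratio ≈ 108

P ∝ T⁴, so the ratio is (6322/1961)⁴ = (3.224)⁴ = 108.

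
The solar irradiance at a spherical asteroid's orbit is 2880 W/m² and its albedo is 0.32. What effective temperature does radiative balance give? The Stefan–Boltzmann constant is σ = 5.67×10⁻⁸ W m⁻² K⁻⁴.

T ≈ 305 K

Power absorbed = (1−a)S·πR²; power emitted = 4πR²σT⁴. Equating and cancelling πR²:
T = ((1−a)S / 4σ)^(1/4) = (1960 / (4 × 5.67×10⁻⁸))^(1/4) = (8.63×10^9)^(1/4).
T = 305 K.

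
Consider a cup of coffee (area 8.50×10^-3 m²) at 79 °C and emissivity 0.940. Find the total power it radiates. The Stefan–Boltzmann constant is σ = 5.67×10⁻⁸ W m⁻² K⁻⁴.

P ≈ 6.96 W

79 °C = 352 K.
P = εσAT⁴ = 0.940 × 5.67×10⁻⁸ × 8.50×10^-3 × (352)⁴ = 0.940 × 5.67×10⁻⁸ × 8.50×10^-3 × 1.54×10^10.
P = 6.96 W.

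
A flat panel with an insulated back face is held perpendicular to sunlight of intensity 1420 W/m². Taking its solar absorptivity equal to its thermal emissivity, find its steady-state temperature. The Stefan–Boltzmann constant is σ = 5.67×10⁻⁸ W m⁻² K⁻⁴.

T ≈ 398 K

Absorbed flux αS = emitted flux εσT⁴ (one radiating face); with α = ε, T = (S/σ)^(1/4).
T = (1420 / 5.67×10⁻⁸)^(1/4) = (2.50×10^10)^(1/4).
T = 398 K.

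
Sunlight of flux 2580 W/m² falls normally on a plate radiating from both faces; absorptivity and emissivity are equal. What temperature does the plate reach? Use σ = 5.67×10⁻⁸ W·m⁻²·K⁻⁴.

Absorbed flux αS = emitted flux 2εσT⁴ per unit area; with α = ε this gives T = (S/2σ)^(1/4).
T = (2580 / (2 × 5.67×10⁻⁸))^(1/4) = (2.28×10^10)^(1/4).
T = 388 K.

T ≈ 388 K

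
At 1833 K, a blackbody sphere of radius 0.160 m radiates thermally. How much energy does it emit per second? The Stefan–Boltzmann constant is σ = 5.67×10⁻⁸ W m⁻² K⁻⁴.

P ≈ 2.06×10^5 W

A = 4πr² = 4π × (0.160)² = 0.322 m².
P = σAT⁴ = 5.67×10⁻⁸ × 0.322 × (1833)⁴ = 5.67×10⁻⁸ × 0.322 × 1.13×10^13.
P = 2.06×10^5 W.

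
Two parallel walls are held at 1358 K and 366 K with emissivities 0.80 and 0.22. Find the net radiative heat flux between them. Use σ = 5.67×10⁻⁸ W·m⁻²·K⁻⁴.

For two large parallel gray plates, q = σ(T₁⁴ − T₂⁴) / (1/ε₁ + 1/ε₂ − 1).
1/ε₁ + 1/ε₂ − 1 = 1/0.80 + 1/0.22 − 1 = 4.795.
T₁⁴ − T₂⁴ = 3.40×10^12 − 1.79×10^10 = 3.38×10^12 K⁴.
q = 5.67×10⁻⁸ × 3.38×10^12 / 4.795 = 40000 W/m².

q ≈ 40000 W/m²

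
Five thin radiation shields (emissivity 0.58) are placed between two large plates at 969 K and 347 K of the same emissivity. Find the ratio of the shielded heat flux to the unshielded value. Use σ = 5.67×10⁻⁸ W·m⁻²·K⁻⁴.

With N identical shields there are N+1 = 6 gaps in series, each with the same radiative resistance, so the flux falls to 1/(N+1) of its unshielded value.

ratio ≈ 0.167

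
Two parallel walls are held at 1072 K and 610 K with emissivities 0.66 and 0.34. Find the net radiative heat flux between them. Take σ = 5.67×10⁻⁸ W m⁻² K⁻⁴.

q ≈ 19400 W/m²

For two large parallel gray plates, q = σ(T₁⁴ − T₂⁴) / (1/ε₁ + 1/ε₂ − 1).
1/ε₁ + 1/ε₂ − 1 = 1/0.66 + 1/0.34 − 1 = 3.456.
T₁⁴ − T₂⁴ = 1.32×10^12 − 1.38×10^11 = 1.18×10^12 K⁴.
q = 5.67×10⁻⁸ × 1.18×10^12 / 3.456 = 19400 W/m².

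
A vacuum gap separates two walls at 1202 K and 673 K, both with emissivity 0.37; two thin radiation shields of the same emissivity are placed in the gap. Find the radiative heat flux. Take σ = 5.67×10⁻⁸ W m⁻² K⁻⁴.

Each of the 3 gaps contributes resistance (2/ε − 1) = 2/0.37 − 1 = 4.405; total = 13.22.
q = σ(T₁⁴ − T₂⁴) / 13.22 = 5.67×10⁻⁸ × 1.88×10^12 / 13.22 = 8080 W/m².

q ≈ 8080 W/m²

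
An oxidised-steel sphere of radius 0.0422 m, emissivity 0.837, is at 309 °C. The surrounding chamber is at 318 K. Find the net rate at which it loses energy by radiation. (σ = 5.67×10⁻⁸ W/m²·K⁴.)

Q ≈ 111 W

A = 4πr² = 4π × (0.0422)² = 0.0224 m².
Convert: 309 °C = 582 K.
Q = εσA(T⁴ − T_s⁴). T⁴ − T_s⁴ = (582)⁴ − (318)⁴ = 1.15×10^11 − 1.02×10^10 = 1.05×10^11 K⁴.
Q = 0.837 × 5.67×10⁻⁸ × 0.0224 × 1.05×10^11 = 111 W.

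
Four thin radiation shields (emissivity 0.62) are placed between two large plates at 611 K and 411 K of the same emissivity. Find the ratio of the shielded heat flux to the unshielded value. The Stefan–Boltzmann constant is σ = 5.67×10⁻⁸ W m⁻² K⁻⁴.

With N identical shields there are N+1 = 5 gaps in series, each with the same radiative resistance, so the flux falls to 1/(N+1) of its unshielded value.

ratio ≈ 0.200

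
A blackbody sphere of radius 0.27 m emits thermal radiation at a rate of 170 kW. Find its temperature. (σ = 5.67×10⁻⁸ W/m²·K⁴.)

T ≈ 1350 K

A = 4πr² = 4π × (0.27)² = 0.916 m².
From P = σAT⁴, T = (P / σA)^(1/4) = (1.70×10^5 / (5.67×10⁻⁸ × 0.916))^(1/4).
T = (3.27×10^12)^(1/4) = 1350 K.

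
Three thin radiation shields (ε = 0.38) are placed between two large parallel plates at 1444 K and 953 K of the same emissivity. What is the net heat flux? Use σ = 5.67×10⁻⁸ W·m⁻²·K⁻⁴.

Each of the 4 gaps contributes resistance (2/ε − 1) = 2/0.38 − 1 = 4.263; total = 17.05.
q = σ(T₁⁴ − T₂⁴) / 17.05 = 5.67×10⁻⁸ × 3.52×10^12 / 17.05 = 11700 W/m².

q ≈ 11700 W/m²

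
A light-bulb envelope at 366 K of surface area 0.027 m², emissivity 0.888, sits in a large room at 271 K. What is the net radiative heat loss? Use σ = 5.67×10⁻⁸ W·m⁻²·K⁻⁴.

Q = εσA(T⁴ − T_s⁴). T⁴ − T_s⁴ = (366)⁴ − (271)⁴ = 1.79×10^10 − 5.39×10^9 = 1.26×10^10 K⁴.
Q = 0.888 × 5.67×10⁻⁸ × 0.0270 × 1.26×10^10 = 17.1 W.

Q ≈ 17.1 W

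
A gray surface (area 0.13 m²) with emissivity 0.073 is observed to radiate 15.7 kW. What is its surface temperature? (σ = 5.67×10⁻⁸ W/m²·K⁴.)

T ≈ 2320 K

From P = εσAT⁴, T = (P / εσA)^(1/4) = (15700 / (0.073 × 5.67×10⁻⁸ × 0.130))^(1/4).
T = (2.92×10^13)^(1/4) = 2320 K.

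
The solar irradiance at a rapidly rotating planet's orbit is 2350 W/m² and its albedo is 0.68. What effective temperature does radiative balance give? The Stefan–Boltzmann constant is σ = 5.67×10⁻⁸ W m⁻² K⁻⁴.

T ≈ 240 K

Power absorbed = (1−a)S·πR²; power emitted = 4πR²σT⁴. Equating and cancelling πR²:
T = ((1−a)S / 4σ)^(1/4) = (752 / (4 × 5.67×10⁻⁸))^(1/4) = (3.32×10^9)^(1/4).
T = 240 K.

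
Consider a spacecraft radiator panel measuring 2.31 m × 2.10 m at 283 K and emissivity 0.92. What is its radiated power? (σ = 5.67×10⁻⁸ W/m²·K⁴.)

A = 2.31 × 2.10 = 4.85 m².
Stefan–Boltzmann: P = εσAT⁴ = 0.92 × 5.67×10⁻⁸ × 4.85 × (283)⁴ = 0.92 × 5.67×10⁻⁸ × 4.85 × 6.41×10^9.
P = 1620 W.

P ≈ 1620 W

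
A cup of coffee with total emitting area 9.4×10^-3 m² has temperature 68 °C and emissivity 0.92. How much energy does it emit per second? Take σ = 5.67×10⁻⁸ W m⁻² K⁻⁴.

P ≈ 6.63 W

68 °C = 341 K.
P = εσAT⁴ = 0.92 × 5.67×10⁻⁸ × 9.40×10^-3 × (341)⁴ = 0.92 × 5.67×10⁻⁸ × 9.40×10^-3 × 1.35×10^10.
P = 6.63 W.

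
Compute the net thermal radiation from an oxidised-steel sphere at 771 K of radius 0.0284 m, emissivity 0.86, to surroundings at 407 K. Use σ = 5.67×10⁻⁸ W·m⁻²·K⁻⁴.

Q ≈ 161 W

A = 4πr² = 4π × (0.0284)² = 0.0101 m².
Q = εσA(T⁴ − T_s⁴). T⁴ − T_s⁴ = (771)⁴ − (407)⁴ = 3.53×10^11 − 2.74×10^10 = 3.26×10^11 K⁴.
Q = 0.86 × 5.67×10⁻⁸ × 0.0101 × 3.26×10^11 = 161 W.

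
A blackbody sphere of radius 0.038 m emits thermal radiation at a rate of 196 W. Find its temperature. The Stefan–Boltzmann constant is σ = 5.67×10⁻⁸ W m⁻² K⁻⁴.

A = 4πr² = 4π × (0.038)² = 0.0181 m².
From P = σAT⁴, T = (P / σA)^(1/4) = (196 / (5.67×10⁻⁸ × 0.0181))^(1/4).
T = (1.91×10^11)^(1/4) = 661 K.

T ≈ 661 K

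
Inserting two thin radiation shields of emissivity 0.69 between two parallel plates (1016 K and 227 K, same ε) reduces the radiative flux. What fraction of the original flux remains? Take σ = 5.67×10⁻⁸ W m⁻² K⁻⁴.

ratio ≈ 0.333

With N identical shields there are N+1 = 3 gaps in series, each with the same radiative resistance, so the flux falls to 1/(N+1) of its unshielded value.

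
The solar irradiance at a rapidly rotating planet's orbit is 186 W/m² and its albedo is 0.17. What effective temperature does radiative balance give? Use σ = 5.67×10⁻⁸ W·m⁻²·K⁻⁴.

Power absorbed = (1−a)S·πR²; power emitted = 4πR²σT⁴. Equating and cancelling πR²:
T = ((1−a)S / 4σ)^(1/4) = (154 / (4 × 5.67×10⁻⁸))^(1/4) = (6.81×10^8)^(1/4).
T = 162 K.

T ≈ 162 K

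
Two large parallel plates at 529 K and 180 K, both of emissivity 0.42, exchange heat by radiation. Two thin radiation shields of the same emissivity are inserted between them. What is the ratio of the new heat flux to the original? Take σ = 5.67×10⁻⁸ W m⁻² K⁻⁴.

ratio ≈ 0.333

With N identical shields there are N+1 = 3 gaps in series, each with the same radiative resistance, so the flux falls to 1/(N+1) of its unshielded value.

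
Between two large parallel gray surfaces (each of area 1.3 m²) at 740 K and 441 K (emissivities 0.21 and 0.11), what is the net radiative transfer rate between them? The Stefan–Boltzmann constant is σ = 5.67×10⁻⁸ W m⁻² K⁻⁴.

For two large parallel gray plates, q = σ(T₁⁴ − T₂⁴) / (1/ε₁ + 1/ε₂ − 1).
1/ε₁ + 1/ε₂ − 1 = 1/0.21 + 1/0.11 − 1 = 12.85.
T₁⁴ − T₂⁴ = 3.00×10^11 − 3.78×10^10 = 2.62×10^11 K⁴.
q = 5.67×10⁻⁸ × 2.62×10^11 / 12.85 = 1160 W/m².
Q = q·A = 1160 × 1.3 = 1500 W.

Q ≈ 1500 W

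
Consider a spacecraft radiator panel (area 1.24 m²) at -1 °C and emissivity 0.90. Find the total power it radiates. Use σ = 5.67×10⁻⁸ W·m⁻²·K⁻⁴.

-1 °C = 272 K.
P = εσAT⁴ = 0.90 × 5.67×10⁻⁸ × 1.24 × (272)⁴ = 0.90 × 5.67×10⁻⁸ × 1.24 × 5.47×10^9.
P = 346 W.

P ≈ 346 W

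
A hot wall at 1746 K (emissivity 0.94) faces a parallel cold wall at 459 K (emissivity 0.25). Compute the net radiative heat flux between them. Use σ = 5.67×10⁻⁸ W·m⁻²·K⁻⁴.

q ≈ 1.29×10^5 W/m²

For two large parallel gray plates, q = σ(T₁⁴ − T₂⁴) / (1/ε₁ + 1/ε₂ − 1).
1/ε₁ + 1/ε₂ − 1 = 1/0.94 + 1/0.25 − 1 = 4.064.
T₁⁴ − T₂⁴ = 9.29×10^12 − 4.44×10^10 = 9.25×10^12 K⁴.
q = 5.67×10⁻⁸ × 9.25×10^12 / 4.064 = 1.29×10^5 W/m².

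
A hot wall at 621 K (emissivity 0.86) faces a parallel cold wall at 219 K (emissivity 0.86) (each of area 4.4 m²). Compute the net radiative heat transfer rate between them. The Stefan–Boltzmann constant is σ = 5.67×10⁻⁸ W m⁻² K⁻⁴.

For two large parallel gray plates, q = σ(T₁⁴ − T₂⁴) / (1/ε₁ + 1/ε₂ − 1).
1/ε₁ + 1/ε₂ − 1 = 1/0.86 + 1/0.86 − 1 = 1.326.
T₁⁴ − T₂⁴ = 1.49×10^11 − 2.30×10^9 = 1.46×10^11 K⁴.
q = 5.67×10⁻⁸ × 1.46×10^11 / 1.326 = 6260 W/m².
Q = q·A = 6260 × 4.4 = 27600 W.

Q ≈ 27600 W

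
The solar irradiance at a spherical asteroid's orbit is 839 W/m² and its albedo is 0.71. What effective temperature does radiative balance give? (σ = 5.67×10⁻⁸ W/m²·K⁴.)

Power absorbed = (1−a)S·πR²; power emitted = 4πR²σT⁴. Equating and cancelling πR²:
T = ((1−a)S / 4σ)^(1/4) = (243 / (4 × 5.67×10⁻⁸))^(1/4) = (1.07×10^9)^(1/4).
T = 181 K.

T ≈ 181 K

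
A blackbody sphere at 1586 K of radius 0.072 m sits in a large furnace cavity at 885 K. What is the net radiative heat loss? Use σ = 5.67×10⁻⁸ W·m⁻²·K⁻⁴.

Q ≈ 21100 W

A = 4πr² = 4π × (0.072)² = 0.0651 m².
Q = σA(T⁴ − T_s⁴). T⁴ − T_s⁴ = (1586)⁴ − (885)⁴ = 6.33×10^12 − 6.13×10^11 = 5.71×10^12 K⁴.
Q = 5.67×10⁻⁸ × 0.0651 × 5.71×10^12 = 21100 W.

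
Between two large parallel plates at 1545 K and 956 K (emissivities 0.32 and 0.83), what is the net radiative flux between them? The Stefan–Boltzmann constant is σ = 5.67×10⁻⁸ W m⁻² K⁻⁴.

q ≈ 82800 W/m²

For two large parallel gray plates, q = σ(T₁⁴ − T₂⁴) / (1/ε₁ + 1/ε₂ − 1).
1/ε₁ + 1/ε₂ − 1 = 1/0.32 + 1/0.83 − 1 = 3.330.
T₁⁴ − T₂⁴ = 5.70×10^12 − 8.35×10^11 = 4.86×10^12 K⁴.
q = 5.67×10⁻⁸ × 4.86×10^12 / 3.330 = 82800 W/m².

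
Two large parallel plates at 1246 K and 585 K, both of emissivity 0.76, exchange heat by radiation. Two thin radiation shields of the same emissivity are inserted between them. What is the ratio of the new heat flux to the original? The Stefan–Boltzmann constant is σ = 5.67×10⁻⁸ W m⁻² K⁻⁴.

With N identical shields there are N+1 = 3 gaps in series, each with the same radiative resistance, so the flux falls to 1/(N+1) of its unshielded value.

ratio ≈ 0.333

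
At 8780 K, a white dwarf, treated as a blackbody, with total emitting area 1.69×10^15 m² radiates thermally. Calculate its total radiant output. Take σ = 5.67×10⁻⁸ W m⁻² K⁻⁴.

P = σAT⁴ = 5.67×10⁻⁸ × 1.69×10^15 × (8780)⁴ = 5.67×10⁻⁸ × 1.69×10^15 × 5.94×10^15.
P = 5.69×10^23 W.

P ≈ 5.69×10^23 W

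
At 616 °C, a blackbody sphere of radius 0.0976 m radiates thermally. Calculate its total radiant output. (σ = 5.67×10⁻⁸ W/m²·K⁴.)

A = 4πr² = 4π × (0.0976)² = 0.120 m².
616 °C = 889 K.
P = σAT⁴ = 5.67×10⁻⁸ × 0.120 × (889)⁴ = 5.67×10⁻⁸ × 0.120 × 6.25×10^11.
P = 4240 W.

P ≈ 4240 W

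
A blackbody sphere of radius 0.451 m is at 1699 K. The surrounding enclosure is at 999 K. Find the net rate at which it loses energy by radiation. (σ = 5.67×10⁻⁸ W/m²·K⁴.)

A = 4πr² = 4π × (0.451)² = 2.56 m².
Q = σA(T⁴ − T_s⁴). T⁴ − T_s⁴ = (1699)⁴ − (999)⁴ = 8.33×10^12 − 9.96×10^11 = 7.34×10^12 K⁴.
Q = 5.67×10⁻⁸ × 2.56 × 7.34×10^12 = 1.06×10^6 W.

Q ≈ 1.06×10^6 W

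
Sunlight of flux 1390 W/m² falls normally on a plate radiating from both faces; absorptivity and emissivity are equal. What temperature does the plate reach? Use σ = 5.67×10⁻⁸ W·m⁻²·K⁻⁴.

T ≈ 333 K

Absorbed flux αS = emitted flux 2εσT⁴ per unit area; with α = ε this gives T = (S/2σ)^(1/4).
T = (1390 / (2 × 5.67×10⁻⁸))^(1/4) = (1.23×10^10)^(1/4).
T = 333 K.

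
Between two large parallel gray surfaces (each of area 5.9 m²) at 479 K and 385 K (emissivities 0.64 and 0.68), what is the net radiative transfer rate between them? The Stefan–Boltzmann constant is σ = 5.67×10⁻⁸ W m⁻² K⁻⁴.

For two large parallel gray plates, q = σ(T₁⁴ − T₂⁴) / (1/ε₁ + 1/ε₂ − 1).
1/ε₁ + 1/ε₂ − 1 = 1/0.64 + 1/0.68 − 1 = 2.033.
T₁⁴ − T₂⁴ = 5.26×10^10 − 2.20×10^10 = 3.07×10^10 K⁴.
q = 5.67×10⁻⁸ × 3.07×10^10 / 2.033 = 855 W/m².
Q = q·A = 855 × 5.9 = 5050 W.

Q ≈ 5050 W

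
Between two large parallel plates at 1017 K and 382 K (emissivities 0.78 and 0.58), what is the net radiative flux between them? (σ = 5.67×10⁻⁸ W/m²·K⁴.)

For two large parallel gray plates, q = σ(T₁⁴ − T₂⁴) / (1/ε₁ + 1/ε₂ − 1).
1/ε₁ + 1/ε₂ − 1 = 1/0.78 + 1/0.58 − 1 = 2.006.
T₁⁴ − T₂⁴ = 1.07×10^12 − 2.13×10^10 = 1.05×10^12 K⁴.
q = 5.67×10⁻⁸ × 1.05×10^12 / 2.006 = 29600 W/m².

q ≈ 29600 W/m²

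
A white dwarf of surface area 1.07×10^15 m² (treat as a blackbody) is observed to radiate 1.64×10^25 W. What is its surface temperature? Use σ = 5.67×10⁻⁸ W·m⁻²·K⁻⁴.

From P = σAT⁴, T = (P / σA)^(1/4) = (1.64×10^25 / (5.67×10⁻⁸ × 1.07×10^15))^(1/4).
T = (2.70×10^17)^(1/4) = 22800 K.

T ≈ 22800 K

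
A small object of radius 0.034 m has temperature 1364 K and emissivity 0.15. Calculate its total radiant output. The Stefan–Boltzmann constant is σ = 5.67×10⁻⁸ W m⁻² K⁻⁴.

A = 4πr² = 4π × (0.034)² = 0.0145 m².
P = εσAT⁴ = 0.15 × 5.67×10⁻⁸ × 0.0145 × (1364)⁴ = 0.15 × 5.67×10⁻⁸ × 0.0145 × 3.46×10^12.
P = 428 W.

P ≈ 428 W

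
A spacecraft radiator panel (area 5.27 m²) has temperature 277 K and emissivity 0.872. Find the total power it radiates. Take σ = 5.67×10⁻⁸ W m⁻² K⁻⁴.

P = εσAT⁴ = 0.872 × 5.67×10⁻⁸ × 5.27 × (277)⁴ = 0.872 × 5.67×10⁻⁸ × 5.27 × 5.89×10^9.
P = 1530 W.

P ≈ 1530 W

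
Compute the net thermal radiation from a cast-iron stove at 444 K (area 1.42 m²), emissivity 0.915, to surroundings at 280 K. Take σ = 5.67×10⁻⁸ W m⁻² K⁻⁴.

Q ≈ 2410 W

Q = εσA(T⁴ − T_s⁴). T⁴ − T_s⁴ = (444)⁴ − (280)⁴ = 3.89×10^10 − 6.15×10^9 = 3.27×10^10 K⁴.
Q = 0.915 × 5.67×10⁻⁸ × 1.42 × 3.27×10^10 = 2410 W.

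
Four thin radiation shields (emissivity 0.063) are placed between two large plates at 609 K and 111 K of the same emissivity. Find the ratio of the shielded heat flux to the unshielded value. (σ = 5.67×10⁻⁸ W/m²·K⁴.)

ratio ≈ 0.200

With N identical shields there are N+1 = 5 gaps in series, each with the same radiative resistance, so the flux falls to 1/(N+1) of its unshielded value.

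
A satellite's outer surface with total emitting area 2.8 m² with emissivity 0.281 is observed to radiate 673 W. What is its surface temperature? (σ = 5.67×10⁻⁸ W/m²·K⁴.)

T ≈ 350 K

From P = εσAT⁴, T = (P / εσA)^(1/4) = (673 / (0.281 × 5.67×10⁻⁸ × 2.80))^(1/4).
T = (1.51×10^10)^(1/4) = 350 K.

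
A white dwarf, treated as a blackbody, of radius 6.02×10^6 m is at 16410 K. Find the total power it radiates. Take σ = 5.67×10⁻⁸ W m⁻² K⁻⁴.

P ≈ 1.87×10^24 W

A = 4πr² = 4π × (6.02×10^6)² = 4.55×10^14 m².
P = σAT⁴ = 5.67×10⁻⁸ × 4.55×10^14 × (16410)⁴ = 5.67×10⁻⁸ × 4.55×10^14 × 7.25×10^16.
P = 1.87×10^24 W.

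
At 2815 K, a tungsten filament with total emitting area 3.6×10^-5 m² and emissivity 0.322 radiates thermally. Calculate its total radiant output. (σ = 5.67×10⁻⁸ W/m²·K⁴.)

P ≈ 41.3 W

P = εσAT⁴ = 0.322 × 5.67×10⁻⁸ × 3.60×10^-5 × (2815)⁴ = 0.322 × 5.67×10⁻⁸ × 3.60×10^-5 × 6.28×10^13.
P = 41.3 W.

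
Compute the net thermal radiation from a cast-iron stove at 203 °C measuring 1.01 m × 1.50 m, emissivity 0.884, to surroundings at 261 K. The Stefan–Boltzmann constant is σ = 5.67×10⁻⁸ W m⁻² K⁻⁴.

A = 1.01 × 1.50 = 1.52 m².
Convert: 203 °C = 476 K.
Q = εσA(T⁴ − T_s⁴). T⁴ − T_s⁴ = (476)⁴ − (261)⁴ = 5.13×10^10 − 4.64×10^9 = 4.67×10^10 K⁴.
Q = 0.884 × 5.67×10⁻⁸ × 1.52 × 4.67×10^10 = 3550 W.

Q ≈ 3550 W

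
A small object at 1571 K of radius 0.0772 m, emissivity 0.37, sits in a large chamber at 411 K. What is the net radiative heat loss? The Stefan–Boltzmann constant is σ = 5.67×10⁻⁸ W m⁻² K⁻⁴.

Q ≈ 9530 W

A = 4πr² = 4π × (0.0772)² = 0.0749 m².
Q = εσA(T⁴ − T_s⁴). T⁴ − T_s⁴ = (1571)⁴ − (411)⁴ = 6.09×10^12 − 2.85×10^10 = 6.06×10^12 K⁴.
Q = 0.37 × 5.67×10⁻⁸ × 0.0749 × 6.06×10^12 = 9530 W.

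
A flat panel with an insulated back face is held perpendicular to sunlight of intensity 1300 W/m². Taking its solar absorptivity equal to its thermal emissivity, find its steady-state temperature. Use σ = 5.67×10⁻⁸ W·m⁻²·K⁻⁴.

Absorbed flux αS = emitted flux εσT⁴ (one radiating face); with α = ε, T = (S/σ)^(1/4).
T = (1300 / 5.67×10⁻⁸)^(1/4) = (2.29×10^10)^(1/4).
T = 389 K.

T ≈ 389 K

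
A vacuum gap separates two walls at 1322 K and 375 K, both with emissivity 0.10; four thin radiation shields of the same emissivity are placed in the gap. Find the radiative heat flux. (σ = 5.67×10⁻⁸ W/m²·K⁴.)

Each of the 5 gaps contributes resistance (2/ε − 1) = 2/0.10 − 1 = 19.00; total = 95.00.
q = σ(T₁⁴ − T₂⁴) / 95.00 = 5.67×10⁻⁸ × 3.03×10^12 / 95.00 = 1810 W/m².

q ≈ 1810 W/m²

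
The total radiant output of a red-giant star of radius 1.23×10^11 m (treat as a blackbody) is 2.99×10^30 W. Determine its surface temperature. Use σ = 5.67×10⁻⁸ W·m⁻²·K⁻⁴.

A = 4πr² = 4π × (1.23×10^11)² = 1.90×10^23 m².
From P = σAT⁴, T = (P / σA)^(1/4) = (2.99×10^30 / (5.67×10⁻⁸ × 1.90×10^23))^(1/4).
T = (2.77×10^14)^(1/4) = 4080 K.

T ≈ 4080 K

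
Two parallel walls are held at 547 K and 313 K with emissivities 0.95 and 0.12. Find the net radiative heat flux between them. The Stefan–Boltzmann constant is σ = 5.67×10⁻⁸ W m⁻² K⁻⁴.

q ≈ 540 W/m²

For two large parallel gray plates, q = σ(T₁⁴ − T₂⁴) / (1/ε₁ + 1/ε₂ − 1).
1/ε₁ + 1/ε₂ − 1 = 1/0.95 + 1/0.12 − 1 = 8.386.
T₁⁴ − T₂⁴ = 8.95×10^10 − 9.60×10^9 = 7.99×10^10 K⁴.
q = 5.67×10⁻⁸ × 7.99×10^10 / 8.386 = 540 W/m².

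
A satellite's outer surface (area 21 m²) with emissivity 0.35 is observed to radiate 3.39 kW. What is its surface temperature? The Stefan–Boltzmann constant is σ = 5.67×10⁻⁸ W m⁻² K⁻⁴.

T ≈ 300 K

From P = εσAT⁴, T = (P / εσA)^(1/4) = (3390 / (0.35 × 5.67×10⁻⁸ × 21.0))^(1/4).
T = (8.13×10^9)^(1/4) = 300 K.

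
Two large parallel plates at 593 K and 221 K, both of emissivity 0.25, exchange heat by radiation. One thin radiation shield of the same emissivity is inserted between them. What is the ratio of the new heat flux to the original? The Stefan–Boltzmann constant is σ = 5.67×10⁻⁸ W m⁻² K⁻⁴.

ratio ≈ 0.500

With N identical shields there are N+1 = 2 gaps in series, each with the same radiative resistance, so the flux falls to 1/(N+1) of its unshielded value.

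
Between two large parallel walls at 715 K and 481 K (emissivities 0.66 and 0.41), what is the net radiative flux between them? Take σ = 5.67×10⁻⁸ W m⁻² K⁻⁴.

For two large parallel gray plates, q = σ(T₁⁴ − T₂⁴) / (1/ε₁ + 1/ε₂ − 1).
1/ε₁ + 1/ε₂ − 1 = 1/0.66 + 1/0.41 − 1 = 2.954.
T₁⁴ − T₂⁴ = 2.61×10^11 − 5.35×10^10 = 2.08×10^11 K⁴.
q = 5.67×10⁻⁸ × 2.08×10^11 / 2.954 = 3990 W/m².

q ≈ 3990 W/m²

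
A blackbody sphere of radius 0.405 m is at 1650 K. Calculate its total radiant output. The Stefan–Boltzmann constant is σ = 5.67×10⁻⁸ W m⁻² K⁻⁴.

P ≈ 8.66×10^5 W

A = 4πr² = 4π × (0.405)² = 2.06 m².
P = σAT⁴ = 5.67×10⁻⁸ × 2.06 × (1650)⁴ = 5.67×10⁻⁸ × 2.06 × 7.41×10^12.
P = 8.66×10^5 W.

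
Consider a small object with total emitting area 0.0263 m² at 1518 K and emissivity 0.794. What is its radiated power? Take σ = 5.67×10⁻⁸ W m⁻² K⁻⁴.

P ≈ 6290 W

Stefan–Boltzmann: P = εσAT⁴ = 0.794 × 5.67×10⁻⁸ × 0.0263 × (1518)⁴ = 0.794 × 5.67×10⁻⁸ × 0.0263 × 5.31×10^12.
P = 6290 W.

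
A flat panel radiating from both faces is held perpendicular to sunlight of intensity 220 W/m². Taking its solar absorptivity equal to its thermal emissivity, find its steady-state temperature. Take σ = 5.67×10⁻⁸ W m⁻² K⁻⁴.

Absorbed flux αS = emitted flux 2εσT⁴ per unit area; with α = ε this gives T = (S/2σ)^(1/4).
T = (220 / (2 × 5.67×10⁻⁸))^(1/4) = (1.94×10^9)^(1/4).
T = 210 K.

T ≈ 210 K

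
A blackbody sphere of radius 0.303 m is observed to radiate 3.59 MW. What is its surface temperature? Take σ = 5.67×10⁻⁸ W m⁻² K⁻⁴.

T ≈ 2720 K

A = 4πr² = 4π × (0.303)² = 1.15 m².
From P = σAT⁴, T = (P / σA)^(1/4) = (3.59×10^6 / (5.67×10⁻⁸ × 1.15))^(1/4).
T = (5.49×10^13)^(1/4) = 2720 K.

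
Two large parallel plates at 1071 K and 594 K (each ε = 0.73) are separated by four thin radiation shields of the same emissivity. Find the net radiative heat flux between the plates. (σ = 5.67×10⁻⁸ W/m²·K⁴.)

Each of the 5 gaps contributes resistance (2/ε − 1) = 2/0.73 − 1 = 1.740; total = 8.699.
q = σ(T₁⁴ − T₂⁴) / 8.699 = 5.67×10⁻⁸ × 1.19×10^12 / 8.699 = 7760 W/m².

q ≈ 7760 W/m²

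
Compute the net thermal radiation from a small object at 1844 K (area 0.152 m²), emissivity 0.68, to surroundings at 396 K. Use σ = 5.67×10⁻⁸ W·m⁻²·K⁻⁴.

Q ≈ 67600 W

Q = εσA(T⁴ − T_s⁴). T⁴ − T_s⁴ = (1844)⁴ − (396)⁴ = 1.16×10^13 − 2.46×10^10 = 1.15×10^13 K⁴.
Q = 0.68 × 5.67×10⁻⁸ × 0.152 × 1.15×10^13 = 67600 W.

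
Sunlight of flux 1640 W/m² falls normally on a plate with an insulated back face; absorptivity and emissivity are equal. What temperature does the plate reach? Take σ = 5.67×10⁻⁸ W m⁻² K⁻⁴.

Absorbed flux αS = emitted flux εσT⁴ (one radiating face); with α = ε, T = (S/σ)^(1/4).
T = (1640 / 5.67×10⁻⁸)^(1/4) = (2.89×10^10)^(1/4).
T = 412 K.

T ≈ 412 K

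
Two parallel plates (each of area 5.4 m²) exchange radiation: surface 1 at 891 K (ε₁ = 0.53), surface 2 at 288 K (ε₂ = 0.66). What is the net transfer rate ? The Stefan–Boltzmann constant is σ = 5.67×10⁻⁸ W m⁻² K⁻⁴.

For two large parallel gray plates, q = σ(T₁⁴ − T₂⁴) / (1/ε₁ + 1/ε₂ − 1).
1/ε₁ + 1/ε₂ − 1 = 1/0.53 + 1/0.66 − 1 = 2.402.
T₁⁴ − T₂⁴ = 6.30×10^11 − 6.88×10^9 = 6.23×10^11 K⁴.
q = 5.67×10⁻⁸ × 6.23×10^11 / 2.402 = 14700 W/m².
Q = q·A = 14700 × 5.4 = 79500 W.

Q ≈ 79500 W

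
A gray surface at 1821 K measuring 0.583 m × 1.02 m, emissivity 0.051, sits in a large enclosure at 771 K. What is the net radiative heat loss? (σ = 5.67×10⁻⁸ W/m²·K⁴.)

A = 0.583 × 1.02 = 0.595 m².
Q = εσA(T⁴ − T_s⁴). T⁴ − T_s⁴ = (1821)⁴ − (771)⁴ = 1.10×10^13 − 3.53×10^11 = 1.06×10^13 K⁴.
Q = 0.051 × 5.67×10⁻⁸ × 0.595 × 1.06×10^13 = 18300 W.

Q ≈ 18300 W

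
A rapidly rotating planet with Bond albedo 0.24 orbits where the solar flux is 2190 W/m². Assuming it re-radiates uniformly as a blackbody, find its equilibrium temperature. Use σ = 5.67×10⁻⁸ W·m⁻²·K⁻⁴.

T ≈ 293 K

Power absorbed = (1−a)S·πR²; power emitted = 4πR²σT⁴. Equating and cancelling πR²:
T = ((1−a)S / 4σ)^(1/4) = (1660 / (4 × 5.67×10⁻⁸))^(1/4) = (7.34×10^9)^(1/4).
T = 293 K.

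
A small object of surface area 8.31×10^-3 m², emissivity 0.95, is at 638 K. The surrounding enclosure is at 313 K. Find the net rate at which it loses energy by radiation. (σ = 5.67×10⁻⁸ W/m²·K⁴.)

Q ≈ 69.9 W

Q = εσA(T⁴ − T_s⁴). T⁴ − T_s⁴ = (638)⁴ − (313)⁴ = 1.66×10^11 − 9.60×10^9 = 1.56×10^11 K⁴.
Q = 0.95 × 5.67×10⁻⁸ × 8.31×10^-3 × 1.56×10^11 = 69.9 W.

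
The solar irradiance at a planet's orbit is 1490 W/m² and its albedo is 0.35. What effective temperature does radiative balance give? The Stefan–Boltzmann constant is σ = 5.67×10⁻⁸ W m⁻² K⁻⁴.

Power absorbed = (1−a)S·πR²; power emitted = 4πR²σT⁴. Equating and cancelling πR²:
T = ((1−a)S / 4σ)^(1/4) = (968 / (4 × 5.67×10⁻⁸))^(1/4) = (4.27×10^9)^(1/4).
T = 256 K.

T ≈ 256 K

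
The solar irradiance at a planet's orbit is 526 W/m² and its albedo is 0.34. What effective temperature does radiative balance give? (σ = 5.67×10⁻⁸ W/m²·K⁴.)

T ≈ 198 K

Power absorbed = (1−a)S·πR²; power emitted = 4πR²σT⁴. Equating and cancelling πR²:
T = ((1−a)S / 4σ)^(1/4) = (347 / (4 × 5.67×10⁻⁸))^(1/4) = (1.53×10^9)^(1/4).
T = 198 K.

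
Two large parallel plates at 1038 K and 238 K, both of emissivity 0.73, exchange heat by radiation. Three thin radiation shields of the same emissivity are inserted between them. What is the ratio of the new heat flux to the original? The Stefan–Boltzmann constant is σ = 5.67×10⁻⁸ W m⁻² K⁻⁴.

ratio ≈ 0.250

With N identical shields there are N+1 = 4 gaps in series, each with the same radiative resistance, so the flux falls to 1/(N+1) of its unshielded value.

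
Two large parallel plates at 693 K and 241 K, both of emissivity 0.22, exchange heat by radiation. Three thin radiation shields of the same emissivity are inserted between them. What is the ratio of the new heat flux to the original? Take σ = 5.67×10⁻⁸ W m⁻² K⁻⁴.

With N identical shields there are N+1 = 4 gaps in series, each with the same radiative resistance, so the flux falls to 1/(N+1) of its unshielded value.

ratio ≈ 0.250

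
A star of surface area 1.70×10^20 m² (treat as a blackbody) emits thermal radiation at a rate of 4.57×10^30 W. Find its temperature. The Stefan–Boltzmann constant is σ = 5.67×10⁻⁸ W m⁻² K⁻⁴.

From P = σAT⁴, T = (P / σA)^(1/4) = (4.57×10^30 / (5.67×10⁻⁸ × 1.70×10^20))^(1/4).
T = (4.74×10^17)^(1/4) = 26200 K.

T ≈ 26200 K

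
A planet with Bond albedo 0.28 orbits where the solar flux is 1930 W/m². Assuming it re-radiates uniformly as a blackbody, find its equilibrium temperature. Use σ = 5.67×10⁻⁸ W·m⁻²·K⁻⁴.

Power absorbed = (1−a)S·πR²; power emitted = 4πR²σT⁴. Equating and cancelling πR²:
T = ((1−a)S / 4σ)^(1/4) = (1390 / (4 × 5.67×10⁻⁸))^(1/4) = (6.13×10^9)^(1/4).
T = 280 K.

T ≈ 280 K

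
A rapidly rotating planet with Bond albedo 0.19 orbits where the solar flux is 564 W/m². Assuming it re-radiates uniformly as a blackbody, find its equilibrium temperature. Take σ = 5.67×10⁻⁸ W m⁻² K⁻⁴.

T ≈ 212 K

Power absorbed = (1−a)S·πR²; power emitted = 4πR²σT⁴. Equating and cancelling πR²:
T = ((1−a)S / 4σ)^(1/4) = (457 / (4 × 5.67×10⁻⁸))^(1/4) = (2.01×10^9)^(1/4).
T = 212 K.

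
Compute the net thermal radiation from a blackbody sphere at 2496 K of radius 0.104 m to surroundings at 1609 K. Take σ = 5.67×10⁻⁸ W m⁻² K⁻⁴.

Q ≈ 2.47×10^5 W

A = 4πr² = 4π × (0.104)² = 0.136 m².
Q = σA(T⁴ − T_s⁴). T⁴ − T_s⁴ = (2496)⁴ − (1609)⁴ = 3.88×10^13 − 6.70×10^12 = 3.21×10^13 K⁴.
Q = 5.67×10⁻⁸ × 0.136 × 3.21×10^13 = 2.47×10^5 W.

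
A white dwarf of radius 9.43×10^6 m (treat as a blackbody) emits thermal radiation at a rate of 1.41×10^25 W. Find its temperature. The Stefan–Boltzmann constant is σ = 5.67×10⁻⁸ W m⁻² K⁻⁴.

A = 4πr² = 4π × (9.43×10^6)² = 1.12×10^15 m².
From P = σAT⁴, T = (P / σA)^(1/4) = (1.41×10^25 / (5.67×10⁻⁸ × 1.12×10^15))^(1/4).
T = (2.23×10^17)^(1/4) = 21700 K.

T ≈ 21700 K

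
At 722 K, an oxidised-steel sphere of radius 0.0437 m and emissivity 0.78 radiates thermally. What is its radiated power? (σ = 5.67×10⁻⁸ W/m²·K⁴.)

P ≈ 288 W

A = 4πr² = 4π × (0.0437)² = 0.0240 m².
Stefan–Boltzmann: P = εσAT⁴ = 0.78 × 5.67×10⁻⁸ × 0.0240 × (722)⁴ = 0.78 × 5.67×10⁻⁸ × 0.0240 × 2.72×10^11.
P = 288 W.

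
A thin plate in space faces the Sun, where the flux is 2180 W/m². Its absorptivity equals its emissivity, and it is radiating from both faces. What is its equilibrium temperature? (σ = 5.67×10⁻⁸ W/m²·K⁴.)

T ≈ 372 K

Absorbed flux αS = emitted flux 2εσT⁴ per unit area; with α = ε this gives T = (S/2σ)^(1/4).
T = (2180 / (2 × 5.67×10⁻⁸))^(1/4) = (1.92×10^10)^(1/4).
T = 372 K.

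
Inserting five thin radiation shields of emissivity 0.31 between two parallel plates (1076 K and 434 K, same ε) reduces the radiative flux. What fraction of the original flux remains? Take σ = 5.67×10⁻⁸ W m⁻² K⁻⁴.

ratio ≈ 0.167

With N identical shields there are N+1 = 6 gaps in series, each with the same radiative resistance, so the flux falls to 1/(N+1) of its unshielded value.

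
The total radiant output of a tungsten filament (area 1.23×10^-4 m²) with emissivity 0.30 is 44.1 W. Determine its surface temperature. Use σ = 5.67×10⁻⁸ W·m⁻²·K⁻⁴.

From P = εσAT⁴, T = (P / εσA)^(1/4) = (44.1 / (0.30 × 5.67×10⁻⁸ × 1.23×10^-4))^(1/4).
T = (2.11×10^13)^(1/4) = 2140 K.

T ≈ 2140 K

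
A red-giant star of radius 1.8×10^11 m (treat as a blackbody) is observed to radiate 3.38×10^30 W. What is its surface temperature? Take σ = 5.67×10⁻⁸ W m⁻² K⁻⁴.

T ≈ 3480 K

A = 4πr² = 4π × (1.8×10^11)² = 4.07×10^23 m².
From P = σAT⁴, T = (P / σA)^(1/4) = (3.38×10^30 / (5.67×10⁻⁸ × 4.07×10^23))^(1/4).
T = (1.46×10^14)^(1/4) = 3480 K.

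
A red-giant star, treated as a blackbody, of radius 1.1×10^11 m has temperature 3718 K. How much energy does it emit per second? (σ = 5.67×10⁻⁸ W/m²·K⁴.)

A = 4πr² = 4π × (1.1×10^11)² = 1.52×10^23 m².
P = σAT⁴ = 5.67×10⁻⁸ × 1.52×10^23 × (3718)⁴ = 5.67×10⁻⁸ × 1.52×10^23 × 1.91×10^14.
P = 1.65×10^30 W.

P ≈ 1.65×10^30 W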